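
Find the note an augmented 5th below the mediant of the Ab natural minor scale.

The mediant of Ab natural minor is Cb.
An augmented fifth (8 semitones) below Cb lands on the letter F, giving Fbb.

Fbb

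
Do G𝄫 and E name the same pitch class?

No

Gbb is pitch class 5; E is pitch class 4.
The pitch classes differ (5 vs. 4), so they are not enharmonic equivalents.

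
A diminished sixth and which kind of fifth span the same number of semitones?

A diminished sixth spans 7 semitones.
A fifth spanning 7 semitones is perfect (the perfect fifth is 7).

perfect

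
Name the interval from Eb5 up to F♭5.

minor second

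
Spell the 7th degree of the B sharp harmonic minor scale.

The B# harmonic minor scale runs B# C## D# E# F## G# A##.
Degree 7 is A##.

A##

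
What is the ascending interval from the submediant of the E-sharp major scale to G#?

diminished fifth

The submediant of E# major is C##.
C## up to G#: letters C→G make it a fifth; 6 semitones makes it diminished.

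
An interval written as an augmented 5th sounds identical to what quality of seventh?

An augmented fifth spans 8 semitones.
A seventh spanning 8 semitones is doubly diminished (the major seventh is 11).

doubly diminished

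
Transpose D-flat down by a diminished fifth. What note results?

G

D down a perfect fifth is G, so the target letter is G.
From Db, a diminished fifth is 6 semitones down: G.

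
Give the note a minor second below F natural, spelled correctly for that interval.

E

A second below F lands on the letter E.
A minor second spans 1 semitone, so F moves to pitch class 4. On the letter E that is E.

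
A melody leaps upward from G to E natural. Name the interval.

Counting letters G–A–B–C–D–E gives a sixth.
G→E = 9 semitones, exactly the major sixth.

major sixth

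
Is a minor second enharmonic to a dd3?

A minor second spans 1 semitone; a doubly diminished third spans 1.
They are enharmonically equivalent.

Yes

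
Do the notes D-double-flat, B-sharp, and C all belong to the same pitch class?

Yes

Dbb is pitch class 0; B# is pitch class 0; C is pitch class 0.
All spellings map to pitch class 0, so they are enharmonically equivalent.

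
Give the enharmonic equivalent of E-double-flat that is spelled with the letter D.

D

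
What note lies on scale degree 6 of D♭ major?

Degree 6 takes the letter 5 steps above D, which is B.
In major, degree 6 sits 9 semitones above the tonic. Db + 9 semitones is pitch class 10, spelled on B as Bb.

Bb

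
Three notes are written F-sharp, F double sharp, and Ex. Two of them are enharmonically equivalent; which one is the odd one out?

F##

In 12-tone equal temperament, enharmonic equivalents share a pitch class. F# is pitch class 6; F## is pitch class 7; E## is pitch class 6.
F# and E## share pitch class 6, while F## is pitch class 7.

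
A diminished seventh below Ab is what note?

B

A down a major seventh is Bb, so the target letter is B.
From Ab, a diminished seventh is 9 semitones down: B.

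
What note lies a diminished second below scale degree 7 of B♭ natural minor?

Scale degree 7 of Bb natural minor is Ab.
A diminished second (0 semitones) below Ab lands on the letter G, giving G#.

G#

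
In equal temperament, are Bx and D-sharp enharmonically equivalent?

Two spellings are enharmonically equivalent only if they share a pitch class.
Here B## → 1, D# → 3; 1 ≠ 3, so they are not.

No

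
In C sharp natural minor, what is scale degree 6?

A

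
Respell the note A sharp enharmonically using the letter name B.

Plain B sits 1 semitone above A#, so on the letter B the same pitch needs a flat: Bb.

Bb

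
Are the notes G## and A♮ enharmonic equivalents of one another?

G## is pitch class 9; A is pitch class 9.
All spellings map to pitch class 9, so they are enharmonically equivalent.

Yes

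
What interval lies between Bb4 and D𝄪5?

doubly augmented third

Counting letters B–C–D gives a third.
Bb→D## = 6 semitones, 2 wider than the major third (4), so doubly augmented.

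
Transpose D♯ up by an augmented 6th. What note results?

A sixth above D lands on the letter B.
An augmented sixth spans 10 semitones, so D# moves to pitch class 1. On the letter B that is B##.

B##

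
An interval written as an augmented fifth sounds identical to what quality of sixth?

minor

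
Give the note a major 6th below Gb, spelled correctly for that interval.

Bbb

A sixth below G lands on the letter B.
A major sixth spans 9 semitones, so Gb moves to pitch class 9. On the letter B that is Bbb.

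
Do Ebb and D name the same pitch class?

Ebb = pitch class 2 and D = pitch class 2 — the same pitch class, so they are enharmonic equivalents.

Yes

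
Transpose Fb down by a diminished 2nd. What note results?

E

A second below F lands on the letter E.
A diminished second spans 0 semitones, so Fb moves to pitch class 4. On the letter E that is E.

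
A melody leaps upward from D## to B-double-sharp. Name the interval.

The letter names run D→B, a span of 5 letter steps, so the interval is some kind of sixth.
D## to B## is 9 semitones. A major sixth is 9, so 9 makes it major.

major sixth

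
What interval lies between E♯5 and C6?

The letter names run E→C, a span of 5 letter steps, so the interval is some kind of sixth.
E# to C is 7 semitones. A major sixth is 9, so 7 makes it diminished.

diminished sixth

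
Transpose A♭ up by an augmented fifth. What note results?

A fifth above A lands on the letter E.
An augmented fifth spans 8 semitones, so Ab moves to pitch class 4. On the letter E that is E.

E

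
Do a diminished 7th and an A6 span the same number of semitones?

No

A diminished seventh spans 9 semitones; an augmented sixth spans 10.
The spans differ, so they are not enharmonic equivalents.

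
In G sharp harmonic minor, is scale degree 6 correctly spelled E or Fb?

Each scale degree takes a distinct letter name. Degree 6 of a scale on G must use the letter E.
E and Fb are enharmonically the same pitch, but only E uses the letter E, so it is the correct spelling here.

E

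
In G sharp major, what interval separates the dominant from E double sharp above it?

augmented second

The dominant of G# major is D#.
D# up to E##: letters D→E make it a second; 3 semitones makes it augmented.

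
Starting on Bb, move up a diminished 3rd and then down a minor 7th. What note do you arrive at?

Ebb

A diminished third up from Bb is Dbb (letter D, 2 semitones up).
A minor seventh down from Dbb is Ebb (letter E, 10 semitones down).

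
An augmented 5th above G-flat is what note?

A fifth above G lands on the letter D.
An augmented fifth spans 8 semitones, so Gb moves to pitch class 2. On the letter D that is D.

D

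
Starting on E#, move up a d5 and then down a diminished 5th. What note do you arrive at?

A diminished fifth up from E# is B (letter B, 6 semitones up).
A diminished fifth down from B is E# (letter E, 6 semitones down).

E#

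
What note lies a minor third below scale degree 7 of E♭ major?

B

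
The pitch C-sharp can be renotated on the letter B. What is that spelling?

Plain B sits 2 semitones below C#, so on the letter B the same pitch needs a double sharp: B##.

B##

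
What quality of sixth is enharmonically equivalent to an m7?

augmented

A minor seventh spans 10 semitones.
A sixth spanning 10 semitones is augmented (the major sixth is 9).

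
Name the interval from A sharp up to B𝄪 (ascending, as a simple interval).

augmented second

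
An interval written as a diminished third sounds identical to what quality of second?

major

A diminished third spans 2 semitones.
A second spanning 2 semitones is major (the major second is 2).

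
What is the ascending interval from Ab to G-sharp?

Counting letters A–B–C–D–E–F–G gives a seventh.
Ab→G# = 12 semitones, 1 wider than the major seventh (11), so augmented.

augmented seventh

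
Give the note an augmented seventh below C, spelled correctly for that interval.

A seventh below C lands on the letter D.
An augmented seventh spans 12 semitones, so C moves to pitch class 0. On the letter D that is Dbb.

Dbb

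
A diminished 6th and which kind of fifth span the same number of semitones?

perfect

A diminished sixth spans 7 semitones.
A fifth spanning 7 semitones is perfect (the perfect fifth is 7).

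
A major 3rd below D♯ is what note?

B

A third below D lands on the letter B.
A major third spans 4 semitones, so D# moves to pitch class 11. On the letter B that is B.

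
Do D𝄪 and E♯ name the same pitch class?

Two spellings are enharmonically equivalent only if they share a pitch class.
Here D## → 4, E# → 5; 4 ≠ 5, so they are not.

No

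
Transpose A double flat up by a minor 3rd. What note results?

Cbb

A third above A lands on the letter C.
A minor third spans 3 semitones, so Abb moves to pitch class 10. On the letter C that is Cbb.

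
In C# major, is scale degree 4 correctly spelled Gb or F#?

Each scale degree takes a distinct letter name. Degree 4 of a scale on C must use the letter F.
F# and Gb are enharmonically the same pitch, but only F# uses the letter F, so it is the correct spelling here.

F#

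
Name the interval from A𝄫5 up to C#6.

The letter names run A→C, a span of 2 letter steps, so the interval is some kind of third.
Abb to C# is 6 semitones. A major third is 4, so 6 makes it doubly augmented.

doubly augmented third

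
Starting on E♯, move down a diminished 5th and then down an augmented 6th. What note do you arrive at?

C#

A diminished fifth down from E# is A## (letter A, 6 semitones down).
An augmented sixth down from A## is C# (letter C, 10 semitones down).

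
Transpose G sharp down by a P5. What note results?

G down a perfect fifth is C, so the target letter is C.
From G#, a perfect fifth is 7 semitones down: C#.

C#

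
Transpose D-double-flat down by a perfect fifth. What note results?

Gbb

D down a perfect fifth is G, so the target letter is G.
From Dbb, a perfect fifth is 7 semitones down: Gbb.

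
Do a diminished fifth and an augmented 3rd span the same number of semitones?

A diminished fifth spans 6 semitones; an augmented third spans 5.
The spans differ, so they are not enharmonic equivalents.

No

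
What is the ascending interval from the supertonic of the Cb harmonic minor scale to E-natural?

The supertonic of Cb harmonic minor is Db.
Db up to E: letters D→E make it a second; 3 semitones makes it augmented.

augmented second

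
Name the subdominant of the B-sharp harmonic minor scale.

E#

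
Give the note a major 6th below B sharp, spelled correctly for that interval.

D#

B down a major sixth is D, so the target letter is D.
From B#, a major sixth is 9 semitones down: D#.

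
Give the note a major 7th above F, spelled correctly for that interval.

F up a major seventh is E, so the target letter is E.
From F, a major seventh is 11 semitones up: E.

E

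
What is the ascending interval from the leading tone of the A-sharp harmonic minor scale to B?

The leading tone of A# harmonic minor is G##.
G## up to B: letters G→B make it a third; 2 semitones makes it diminished.

diminished third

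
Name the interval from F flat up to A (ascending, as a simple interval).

The letter names run F→A, a span of 2 letter steps, so the interval is some kind of third.
Fb to A is 5 semitones. A major third is 4, so 5 makes it augmented.

augmented third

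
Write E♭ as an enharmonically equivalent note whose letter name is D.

D#

Eb is pitch class 3. The letter D alone is pitch class 2.
To reach pitch class 3 from D requires an offset of +1 semitone, i.e. sharp: D#.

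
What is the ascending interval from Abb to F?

augmented sixth

The letter names run A→F, a span of 5 letter steps, so the interval is some kind of sixth.
Abb to F is 10 semitones. A major sixth is 9, so 10 makes it augmented.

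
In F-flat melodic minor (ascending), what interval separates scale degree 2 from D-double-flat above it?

diminished fifth

Scale degree 2 of Fb melodic minor (ascending) is Gb.
Gb up to Dbb: letters G→D make it a fifth; 6 semitones makes it diminished.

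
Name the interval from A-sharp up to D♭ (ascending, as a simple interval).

doubly diminished fourth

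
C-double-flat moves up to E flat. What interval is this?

augmented third

Counting letters C–D–E gives a third.
Cbb→Eb = 5 semitones, 1 wider than the major third (4), so augmented.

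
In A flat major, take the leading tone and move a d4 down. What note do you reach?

The leading tone of Ab major is G.
A diminished fourth (4 semitones) below G lands on the letter D, giving D#.

D#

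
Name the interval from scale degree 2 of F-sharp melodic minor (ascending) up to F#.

minor seventh

Scale degree 2 of F# melodic minor (ascending) is G#.
G# up to F#: letters G→F make it a seventh; 10 semitones makes it minor.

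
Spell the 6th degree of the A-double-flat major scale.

Fb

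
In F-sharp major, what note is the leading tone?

E#

Degree 7 takes the letter 6 steps above F, which is E.
In major, degree 7 sits 11 semitones above the tonic. F# + 11 semitones is pitch class 5, spelled on E as E#.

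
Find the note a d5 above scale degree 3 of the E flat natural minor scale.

Dbb

Scale degree 3 of Eb natural minor is Gb.
A diminished fifth (6 semitones) above Gb lands on the letter D, giving Dbb.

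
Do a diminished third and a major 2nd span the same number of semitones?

Yes

A diminished third spans 2 semitones; a major second spans 2.
They are enharmonically equivalent.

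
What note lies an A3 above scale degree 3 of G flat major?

D#

Scale degree 3 of Gb major is Bb.
An augmented third (5 semitones) above Bb lands on the letter D, giving D#.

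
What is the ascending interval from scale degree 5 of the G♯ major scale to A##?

augmented fifth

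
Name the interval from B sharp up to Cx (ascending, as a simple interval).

major second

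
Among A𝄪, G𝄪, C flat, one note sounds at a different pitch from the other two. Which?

In 12-tone equal temperament, enharmonic equivalents share a pitch class. A## is pitch class 11; G## is pitch class 9; Cb is pitch class 11.
A## and Cb share pitch class 11, while G## is pitch class 9.

G##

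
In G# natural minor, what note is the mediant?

Degree 3 takes the letter 2 steps above G, which is B.
In natural minor, degree 3 sits 3 semitones above the tonic. G# + 3 semitones is pitch class 11, spelled on B as B.

B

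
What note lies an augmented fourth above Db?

G

A fourth above D lands on the letter G.
An augmented fourth spans 6 semitones, so Db moves to pitch class 7. On the letter G that is G.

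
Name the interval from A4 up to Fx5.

augmented sixth

The letter names run A→F, a span of 5 letter steps, so the interval is some kind of sixth.
A to F## is 10 semitones. A major sixth is 9, so 10 makes it augmented.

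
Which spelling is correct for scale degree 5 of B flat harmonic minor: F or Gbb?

F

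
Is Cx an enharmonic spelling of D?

Yes

C## is pitch class 2; D is pitch class 2.
All spellings map to pitch class 2, so they are enharmonically equivalent.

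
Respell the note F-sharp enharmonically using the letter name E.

Plain E sits 2 semitones below F#, so on the letter E the same pitch needs a double sharp: E##.

E##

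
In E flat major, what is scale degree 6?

C

Degree 6 takes the letter 5 steps above E, which is C.
In major, degree 6 sits 9 semitones above the tonic. Eb + 9 semitones is pitch class 0, spelled on C as C.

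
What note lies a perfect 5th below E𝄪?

A##

A fifth below E lands on the letter A.
A perfect fifth spans 7 semitones, so E## moves to pitch class 11. On the letter A that is A##.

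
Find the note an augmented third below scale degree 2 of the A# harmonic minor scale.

G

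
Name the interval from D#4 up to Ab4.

The letter names run D→A, a span of 4 letter steps, so the interval is some kind of fifth.
D# to Ab is 5 semitones. A perfect fifth is 7, so 5 makes it doubly diminished.

doubly diminished fifth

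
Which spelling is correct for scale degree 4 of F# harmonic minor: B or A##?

B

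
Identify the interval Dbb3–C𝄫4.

minor seventh

The letter names run D→C, a span of 6 letter steps, so the interval is some kind of seventh.
Dbb to Cbb is 10 semitones. A major seventh is 11, so 10 makes it minor.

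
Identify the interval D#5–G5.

Counting letters D–E–F–G gives a fourth.
D#→G = 4 semitones, 1 narrower than the perfect fourth (5), so diminished.

diminished fourth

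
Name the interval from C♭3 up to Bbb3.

minor seventh

The letter names run C→B, a span of 6 letter steps, so the interval is some kind of seventh.
Cb to Bbb is 10 semitones. A major seventh is 11, so 10 makes it minor.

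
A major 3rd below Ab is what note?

A down a major third is F, so the target letter is F.
From Ab, a major third is 4 semitones down: Fb.

Fb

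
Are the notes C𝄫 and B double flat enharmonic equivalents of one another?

No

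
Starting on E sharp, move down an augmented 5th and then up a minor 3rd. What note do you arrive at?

An augmented fifth down from E# is A (letter A, 8 semitones down).
A minor third up from A is C (letter C, 3 semitones up).

C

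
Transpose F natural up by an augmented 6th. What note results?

D#

F up a major sixth is D, so the target letter is D.
From F, an augmented sixth is 10 semitones up: D#.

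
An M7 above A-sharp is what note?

A up a major seventh is G#, so the target letter is G.
From A#, a major seventh is 11 semitones up: G##.

G##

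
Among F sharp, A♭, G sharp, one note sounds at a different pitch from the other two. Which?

In 12-tone equal temperament, enharmonic equivalents share a pitch class. F# is pitch class 6; Ab is pitch class 8; G# is pitch class 8.
Ab and G# share pitch class 8, while F# is pitch class 6.

F#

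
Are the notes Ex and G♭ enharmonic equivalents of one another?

Yes

E## = pitch class 6 and Gb = pitch class 6 — the same pitch class, so they are enharmonic equivalents.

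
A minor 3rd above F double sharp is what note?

A third above F lands on the letter A.
A minor third spans 3 semitones, so F## moves to pitch class 10. On the letter A that is A#.

A#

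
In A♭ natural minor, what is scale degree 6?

Fb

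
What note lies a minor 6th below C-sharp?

E#

A sixth below C lands on the letter E.
A minor sixth spans 8 semitones, so C# moves to pitch class 5. On the letter E that is E#.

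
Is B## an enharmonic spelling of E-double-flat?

B## is pitch class 1; Ebb is pitch class 2.
The pitch classes differ (1 vs. 2), so they are not enharmonic equivalents.

No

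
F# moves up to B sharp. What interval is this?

augmented fourth

Counting letters F–G–A–B gives a fourth.
F#→B# = 6 semitones, 1 wider than the perfect fourth (5), so augmented.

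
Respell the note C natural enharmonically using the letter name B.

C is pitch class 0. The letter B alone is pitch class 11.
To reach pitch class 0 from B requires an offset of +1 semitone, i.e. sharp: B#.

B#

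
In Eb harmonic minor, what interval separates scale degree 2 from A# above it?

augmented third

Scale degree 2 of Eb harmonic minor is F.
F up to A#: letters F→A make it a third; 5 semitones makes it augmented.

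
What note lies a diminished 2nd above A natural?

Bbb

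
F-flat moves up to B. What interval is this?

doubly augmented fourth

The letter names run F→B, a span of 3 letter steps, so the interval is some kind of fourth.
Fb to B is 7 semitones. A perfect fourth is 5, so 7 makes it doubly augmented.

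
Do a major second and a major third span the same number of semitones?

A major second spans 2 semitones; a major third spans 4.
The spans differ, so they are not enharmonic equivalents.

No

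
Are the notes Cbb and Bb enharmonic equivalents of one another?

Yes

Cbb is pitch class 10; Bb is pitch class 10.
All spellings map to pitch class 10, so they are enharmonically equivalent.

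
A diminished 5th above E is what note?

E up a perfect fifth is B, so the target letter is B.
From E, a diminished fifth is 6 semitones up: Bb.

Bb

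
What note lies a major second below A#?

G#

A second below A lands on the letter G.
A major second spans 2 semitones, so A# moves to pitch class 8. On the letter G that is G#.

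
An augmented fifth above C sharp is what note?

G##

A fifth above C lands on the letter G.
An augmented fifth spans 8 semitones, so C# moves to pitch class 9. On the letter G that is G##.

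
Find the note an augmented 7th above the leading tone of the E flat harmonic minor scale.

The leading tone of Eb harmonic minor is D.
An augmented seventh (12 semitones) above D lands on the letter C, giving C##.

C##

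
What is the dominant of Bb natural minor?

Degree 5 takes the letter 4 steps above B, which is F.
In natural minor, degree 5 sits 7 semitones above the tonic. Bb + 7 semitones is pitch class 5, spelled on F as F.

F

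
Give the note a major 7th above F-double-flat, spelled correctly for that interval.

F up a major seventh is E, so the target letter is E.
From Fbb, a major seventh is 11 semitones up: Ebb.

Ebb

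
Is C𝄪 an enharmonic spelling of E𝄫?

C## = pitch class 2 and Ebb = pitch class 2 — the same pitch class, so they are enharmonic equivalents.

Yes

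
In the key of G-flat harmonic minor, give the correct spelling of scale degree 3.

Bbb

Degree 3 takes the letter 2 steps above G, which is B.
In harmonic minor, degree 3 sits 3 semitones above the tonic. Gb + 3 semitones is pitch class 9, spelled on B as Bbb.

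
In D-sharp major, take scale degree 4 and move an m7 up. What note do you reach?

Scale degree 4 of D# major is G#.
A minor seventh (10 semitones) above G# lands on the letter F, giving F#.

F#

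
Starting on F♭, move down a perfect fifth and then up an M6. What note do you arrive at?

Gb

A perfect fifth down from Fb is Bbb (letter B, 7 semitones down).
A major sixth up from Bbb is Gb (letter G, 9 semitones up).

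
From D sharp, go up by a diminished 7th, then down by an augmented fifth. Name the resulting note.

Fb

A diminished seventh up from D# is C (letter C, 9 semitones up).
An augmented fifth down from C is Fb (letter F, 8 semitones down).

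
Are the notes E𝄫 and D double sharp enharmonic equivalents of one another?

Ebb is pitch class 2; D## is pitch class 4.
The pitch classes differ (2 vs. 4), so they are not enharmonic equivalents.

No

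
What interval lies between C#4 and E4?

The letter names run C→E, a span of 2 letter steps, so the interval is some kind of third.
C# to E is 3 semitones. A major third is 4, so 3 makes it minor.

minor third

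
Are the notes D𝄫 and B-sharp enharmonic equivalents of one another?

Dbb is pitch class 0; B# is pitch class 0.
All spellings map to pitch class 0, so they are enharmonically equivalent.

Yes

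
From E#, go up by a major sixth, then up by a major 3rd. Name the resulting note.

E##

A major sixth up from E# is C## (letter C, 9 semitones up).
A major third up from C## is E## (letter E, 4 semitones up).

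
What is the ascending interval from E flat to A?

augmented fourth

Counting letters E–F–G–A gives a fourth.
Eb→A = 6 semitones, 1 wider than the perfect fourth (5), so augmented.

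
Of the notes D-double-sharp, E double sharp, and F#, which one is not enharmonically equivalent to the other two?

D##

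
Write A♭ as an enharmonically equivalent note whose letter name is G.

G#

Plain G sits 1 semitone below Ab, so on the letter G the same pitch needs a sharp: G#.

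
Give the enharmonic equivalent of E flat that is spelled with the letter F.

Fbb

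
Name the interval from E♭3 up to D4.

major seventh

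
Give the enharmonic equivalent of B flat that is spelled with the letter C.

Plain C sits 2 semitones above Bb, so on the letter C the same pitch needs a double flat: Cbb.

Cbb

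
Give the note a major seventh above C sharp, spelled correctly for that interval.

B#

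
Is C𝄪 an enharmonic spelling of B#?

No

C## is pitch class 2; B# is pitch class 0.
The pitch classes differ (2 vs. 0), so they are not enharmonic equivalents.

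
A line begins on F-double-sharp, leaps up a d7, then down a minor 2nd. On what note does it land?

A diminished seventh up from F## is E (letter E, 9 semitones up).
A minor second down from E is D# (letter D, 1 semitone down).

D#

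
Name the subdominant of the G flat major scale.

Degree 4 takes the letter 3 steps above G, which is C.
In major, degree 4 sits 5 semitones above the tonic. Gb + 5 semitones is pitch class 11, spelled on C as Cb.

Cb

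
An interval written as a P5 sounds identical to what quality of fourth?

A perfect fifth spans 7 semitones.
A fourth spanning 7 semitones is doubly augmented (the perfect fourth is 5).

doubly augmented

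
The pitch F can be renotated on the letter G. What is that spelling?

F is pitch class 5. The letter G alone is pitch class 7.
To reach pitch class 5 from G requires an offset of -2 semitones, i.e. double flat: Gbb.

Gbb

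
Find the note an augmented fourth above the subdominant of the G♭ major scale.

F

The subdominant of Gb major is Cb.
An augmented fourth (6 semitones) above Cb lands on the letter F, giving F.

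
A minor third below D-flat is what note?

Bb

D down a major third is Bb, so the target letter is B.
From Db, a minor third is 3 semitones down: Bb.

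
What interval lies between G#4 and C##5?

augmented fourth

The letter names run G→C, a span of 3 letter steps, so the interval is some kind of fourth.
G# to C## is 6 semitones. A perfect fourth is 5, so 6 makes it augmented.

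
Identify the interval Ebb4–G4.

augmented third

The letter names run E→G, a span of 2 letter steps, so the interval is some kind of third.
Ebb to G is 5 semitones. A major third is 4, so 5 makes it augmented.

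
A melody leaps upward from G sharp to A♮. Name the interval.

minor second

Counting letters G–A gives a second.
G#→A = 1 semitone, 1 narrower than the major second (2), so minor.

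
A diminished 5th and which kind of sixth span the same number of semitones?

A diminished fifth spans 6 semitones.
A sixth spanning 6 semitones is doubly diminished (the major sixth is 9).

doubly diminished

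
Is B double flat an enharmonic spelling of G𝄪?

Yes

Bbb is pitch class 9; G## is pitch class 9.
All spellings map to pitch class 9, so they are enharmonically equivalent.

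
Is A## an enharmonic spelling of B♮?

A## = pitch class 11 and B = pitch class 11 — the same pitch class, so they are enharmonic equivalents.

Yes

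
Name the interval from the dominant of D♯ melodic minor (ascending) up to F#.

minor sixth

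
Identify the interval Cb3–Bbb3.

minor seventh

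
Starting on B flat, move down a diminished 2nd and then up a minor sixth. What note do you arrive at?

F#

A diminished second down from Bb is A# (letter A, 0 semitones down).
A minor sixth up from A# is F# (letter F, 8 semitones up).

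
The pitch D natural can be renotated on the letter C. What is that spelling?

C##

Plain C sits 2 semitones below D, so on the letter C the same pitch needs a double sharp: C##.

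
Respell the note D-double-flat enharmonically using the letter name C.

Plain C sits at the same pitch as Dbb, so on the letter C the same pitch needs a natural: C.

C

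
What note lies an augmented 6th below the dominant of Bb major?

The dominant of Bb major is F.
An augmented sixth (10 semitones) below F lands on the letter A, giving Abb.

Abb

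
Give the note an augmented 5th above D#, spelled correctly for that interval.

D up a perfect fifth is A, so the target letter is A.
From D#, an augmented fifth is 8 semitones up: A##.

A##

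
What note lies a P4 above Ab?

Db

A up a perfect fourth is D, so the target letter is D.
From Ab, a perfect fourth is 5 semitones up: Db.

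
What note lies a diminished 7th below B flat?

B down a major seventh is C, so the target letter is C.
From Bb, a diminished seventh is 9 semitones down: C#.

C#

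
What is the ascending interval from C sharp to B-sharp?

major seventh

Counting letters C–D–E–F–G–A–B gives a seventh.
C#→B# = 11 semitones, exactly the major seventh.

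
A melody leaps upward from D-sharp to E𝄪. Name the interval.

augmented second

The letter names run D→E, a span of 1 letter step, so the interval is some kind of second.
D# to E## is 3 semitones. A major second is 2, so 3 makes it augmented.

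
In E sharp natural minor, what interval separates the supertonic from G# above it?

minor second

The supertonic of E# natural minor is F##.
F## up to G#: letters F→G make it a second; 1 semitone makes it minor.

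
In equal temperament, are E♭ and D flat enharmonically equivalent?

No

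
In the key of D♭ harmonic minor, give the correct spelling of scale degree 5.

Degree 5 takes the letter 4 steps above D, which is A.
In harmonic minor, degree 5 sits 7 semitones above the tonic. Db + 7 semitones is pitch class 8, spelled on A as Ab.

Ab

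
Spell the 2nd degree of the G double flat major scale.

Abb

Degree 2 takes the letter 1 step above G, which is A.
In major, degree 2 sits 2 semitones above the tonic. Gbb + 2 semitones is pitch class 7, spelled on A as Abb.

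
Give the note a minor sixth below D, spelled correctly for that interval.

F#

D down a major sixth is F, so the target letter is F.
From D, a minor sixth is 8 semitones down: F#.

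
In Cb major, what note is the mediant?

Eb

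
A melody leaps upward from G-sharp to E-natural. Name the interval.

minor sixth

Counting letters G–A–B–C–D–E gives a sixth.
G#→E = 8 semitones, 1 narrower than the major sixth (9), so minor.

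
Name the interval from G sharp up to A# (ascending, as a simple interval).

Counting letters G–A gives a second.
G#→A# = 2 semitones, exactly the major second.

major second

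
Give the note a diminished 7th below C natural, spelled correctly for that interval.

A seventh below C lands on the letter D.
A diminished seventh spans 9 semitones, so C moves to pitch class 3. On the letter D that is D#.

D#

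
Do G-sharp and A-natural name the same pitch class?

No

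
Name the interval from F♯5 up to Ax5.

augmented third

Counting letters F–G–A gives a third.
F#→A## = 5 semitones, 1 wider than the major third (4), so augmented.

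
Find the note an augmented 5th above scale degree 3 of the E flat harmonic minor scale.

Scale degree 3 of Eb harmonic minor is Gb.
An augmented fifth (8 semitones) above Gb lands on the letter D, giving D.

D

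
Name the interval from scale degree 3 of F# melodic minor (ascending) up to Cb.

diminished third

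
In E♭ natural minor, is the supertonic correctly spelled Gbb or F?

F

Each scale degree takes a distinct letter name. Degree 2 of a scale on E must use the letter F.
F and Gbb are enharmonically the same pitch, but only F uses the letter F, so it is the correct spelling here.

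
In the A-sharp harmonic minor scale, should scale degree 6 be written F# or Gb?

F#

Each scale degree takes a distinct letter name. Degree 6 of a scale on A must use the letter F.
F# and Gb are enharmonically the same pitch, but only F# uses the letter F, so it is the correct spelling here.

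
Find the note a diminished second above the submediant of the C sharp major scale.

Bb

The submediant of C# major is A#.
A diminished second (0 semitones) above A# lands on the letter B, giving Bb.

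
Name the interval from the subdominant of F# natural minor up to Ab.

diminished seventh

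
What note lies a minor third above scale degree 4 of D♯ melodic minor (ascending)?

Scale degree 4 of D# melodic minor (ascending) is G#.
A minor third (3 semitones) above G# lands on the letter B, giving B.

B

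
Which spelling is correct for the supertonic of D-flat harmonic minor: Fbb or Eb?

Eb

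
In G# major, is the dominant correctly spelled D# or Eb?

D#

Each scale degree takes a distinct letter name. Degree 5 of a scale on G must use the letter D.
D# and Eb are enharmonically the same pitch, but only D# uses the letter D, so it is the correct spelling here.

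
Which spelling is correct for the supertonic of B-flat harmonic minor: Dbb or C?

C

Each scale degree takes a distinct letter name. Degree 2 of a scale on B must use the letter C.
C and Dbb are enharmonically the same pitch, but only C uses the letter C, so it is the correct spelling here.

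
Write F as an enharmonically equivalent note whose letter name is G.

Gbb

F is pitch class 5. The letter G alone is pitch class 7.
To reach pitch class 5 from G requires an offset of -2 semitones, i.e. double flat: Gbb.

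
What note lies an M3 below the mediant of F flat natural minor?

The mediant of Fb natural minor is Abb.
A major third (4 semitones) below Abb lands on the letter F, giving Fbb.

Fbb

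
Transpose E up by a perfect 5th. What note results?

E up a perfect fifth is B, so the target letter is B.
From E, a perfect fifth is 7 semitones up: B.

B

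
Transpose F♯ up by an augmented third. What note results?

A##

A third above F lands on the letter A.
An augmented third spans 5 semitones, so F# moves to pitch class 11. On the letter A that is A##.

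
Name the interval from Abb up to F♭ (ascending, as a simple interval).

major sixth

The letter names run A→F, a span of 5 letter steps, so the interval is some kind of sixth.
Abb to Fb is 9 semitones. A major sixth is 9, so 9 makes it major.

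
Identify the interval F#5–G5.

The letter names run F→G, a span of 1 letter step, so the interval is some kind of second.
F# to G is 1 semitone. A major second is 2, so 1 makes it minor.

minor second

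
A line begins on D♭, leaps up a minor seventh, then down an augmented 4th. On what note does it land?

Gbb

A minor seventh up from Db is Cb (letter C, 10 semitones up).
An augmented fourth down from Cb is Gbb (letter G, 6 semitones down).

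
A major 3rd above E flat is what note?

E up a major third is G#, so the target letter is G.
From Eb, a major third is 4 semitones up: G.

G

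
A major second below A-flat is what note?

A down a major second is G, so the target letter is G.
From Ab, a major second is 2 semitones down: Gb.

Gb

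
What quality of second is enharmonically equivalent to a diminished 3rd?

A diminished third spans 2 semitones.
A second spanning 2 semitones is major (the major second is 2).

major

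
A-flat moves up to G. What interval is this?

Counting letters A–B–C–D–E–F–G gives a seventh.
Ab→G = 11 semitones, exactly the major seventh.

major seventh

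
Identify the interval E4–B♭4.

diminished fifth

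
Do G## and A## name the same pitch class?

G## is pitch class 9; A## is pitch class 11.
The pitch classes differ (9 vs. 11), so they are not enharmonic equivalents.

No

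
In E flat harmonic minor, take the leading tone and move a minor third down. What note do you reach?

B

The leading tone of Eb harmonic minor is D.
A minor third (3 semitones) below D lands on the letter B, giving B.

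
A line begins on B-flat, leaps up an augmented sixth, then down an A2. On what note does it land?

An augmented sixth up from Bb is G# (letter G, 10 semitones up).
An augmented second down from G# is F (letter F, 3 semitones down).

F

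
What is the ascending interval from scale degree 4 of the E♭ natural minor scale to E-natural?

augmented fifth

Scale degree 4 of Eb natural minor is Ab.
Ab up to E: letters A→E make it a fifth; 8 semitones makes it augmented.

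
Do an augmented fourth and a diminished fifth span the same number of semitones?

Yes

An augmented fourth spans 6 semitones; a diminished fifth spans 6.
They are enharmonically equivalent.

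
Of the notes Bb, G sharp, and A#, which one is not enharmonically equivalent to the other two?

G#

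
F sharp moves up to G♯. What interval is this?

major second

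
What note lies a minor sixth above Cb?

Abb

C up a major sixth is A, so the target letter is A.
From Cb, a minor sixth is 8 semitones up: Abb.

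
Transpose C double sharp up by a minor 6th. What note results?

C up a major sixth is A, so the target letter is A.
From C##, a minor sixth is 8 semitones up: A#.

A#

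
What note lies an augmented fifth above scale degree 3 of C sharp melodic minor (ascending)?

Scale degree 3 of C# melodic minor (ascending) is E.
An augmented fifth (8 semitones) above E lands on the letter B, giving B#.

B#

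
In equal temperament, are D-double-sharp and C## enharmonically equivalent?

D## is pitch class 4; C## is pitch class 2.
The pitch classes differ (4 vs. 2), so they are not enharmonic equivalents.

No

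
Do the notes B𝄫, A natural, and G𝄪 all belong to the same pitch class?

Yes

Bbb = pitch class 9 and A = pitch class 9 and G## = pitch class 9 — the same pitch class, so they are enharmonic equivalents.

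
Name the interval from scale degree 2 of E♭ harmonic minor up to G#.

augmented second

Scale degree 2 of Eb harmonic minor is F.
F up to G#: letters F→G make it a second; 3 semitones makes it augmented.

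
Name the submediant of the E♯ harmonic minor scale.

Degree 6 takes the letter 5 steps above E, which is C.
In harmonic minor, degree 6 sits 8 semitones above the tonic. E# + 8 semitones is pitch class 1, spelled on C as C#.

C#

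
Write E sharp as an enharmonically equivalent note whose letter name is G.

E# is pitch class 5. The letter G alone is pitch class 7.
To reach pitch class 5 from G requires an offset of -2 semitones, i.e. double flat: Gbb.

Gbb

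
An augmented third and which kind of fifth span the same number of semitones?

doubly diminished

An augmented third spans 5 semitones.
A fifth spanning 5 semitones is doubly diminished (the perfect fifth is 7).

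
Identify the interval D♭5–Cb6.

The letter names run D→C, a span of 6 letter steps, so the interval is some kind of seventh.
Db to Cb is 10 semitones. A major seventh is 11, so 10 makes it minor.

minor seventh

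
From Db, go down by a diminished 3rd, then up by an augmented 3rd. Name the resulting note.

D##

A diminished third down from Db is B (letter B, 2 semitones down).
An augmented third up from B is D## (letter D, 5 semitones up).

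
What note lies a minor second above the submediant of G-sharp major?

The submediant of G# major is E#.
A minor second (1 semitone) above E# lands on the letter F, giving F#.

F#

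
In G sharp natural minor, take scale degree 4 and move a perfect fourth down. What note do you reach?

Scale degree 4 of G# natural minor is C#.
A perfect fourth (5 semitones) below C# lands on the letter G, giving G#.

G#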